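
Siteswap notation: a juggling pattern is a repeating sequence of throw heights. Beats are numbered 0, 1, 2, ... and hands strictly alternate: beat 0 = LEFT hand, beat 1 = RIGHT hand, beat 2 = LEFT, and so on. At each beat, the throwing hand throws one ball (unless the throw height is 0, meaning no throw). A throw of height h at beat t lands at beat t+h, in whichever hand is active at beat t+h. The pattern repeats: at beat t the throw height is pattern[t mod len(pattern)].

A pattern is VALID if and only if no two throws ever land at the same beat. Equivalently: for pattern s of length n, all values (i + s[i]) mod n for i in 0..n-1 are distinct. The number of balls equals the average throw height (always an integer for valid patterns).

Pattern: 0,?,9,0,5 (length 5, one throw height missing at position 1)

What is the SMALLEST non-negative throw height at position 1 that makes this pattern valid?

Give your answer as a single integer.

i=0: (0 + 0) mod 5 = 0
i=1: s[i]=? (unknown)
i=2: (2 + 9) mod 5 = 1
i=3: (3 + 0) mod 5 = 3
i=4: (4 + 5) mod 5 = 4
Known residues: [0, 1, 3, 4]; need a permutation of 0..4, so missing residue r = 2
Need (1 + s) mod 5 = 2; smallest s = (2 - 1) mod 5 = 1

Answer: 1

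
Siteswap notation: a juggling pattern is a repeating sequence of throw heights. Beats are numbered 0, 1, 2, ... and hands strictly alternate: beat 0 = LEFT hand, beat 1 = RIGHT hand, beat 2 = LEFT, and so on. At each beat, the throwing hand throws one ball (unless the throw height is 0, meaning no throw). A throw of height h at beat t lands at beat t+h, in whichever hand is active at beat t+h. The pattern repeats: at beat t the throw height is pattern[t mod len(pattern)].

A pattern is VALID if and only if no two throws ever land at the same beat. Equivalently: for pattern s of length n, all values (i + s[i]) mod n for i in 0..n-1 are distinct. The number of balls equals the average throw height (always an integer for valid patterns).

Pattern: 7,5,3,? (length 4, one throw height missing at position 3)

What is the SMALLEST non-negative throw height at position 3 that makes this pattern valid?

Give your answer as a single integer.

Answer: 1

Derivation:
i=0: (0 + 7) mod 4 = 3
i=1: (1 + 5) mod 4 = 2
i=2: (2 + 3) mod 4 = 1
i=3: s[i]=? (unknown)
Known residues: [1, 2, 3]; need a permutation of 0..3, so missing residue r = 0
Need (3 + s) mod 4 = 0; smallest s = (0 - 3) mod 4 = 1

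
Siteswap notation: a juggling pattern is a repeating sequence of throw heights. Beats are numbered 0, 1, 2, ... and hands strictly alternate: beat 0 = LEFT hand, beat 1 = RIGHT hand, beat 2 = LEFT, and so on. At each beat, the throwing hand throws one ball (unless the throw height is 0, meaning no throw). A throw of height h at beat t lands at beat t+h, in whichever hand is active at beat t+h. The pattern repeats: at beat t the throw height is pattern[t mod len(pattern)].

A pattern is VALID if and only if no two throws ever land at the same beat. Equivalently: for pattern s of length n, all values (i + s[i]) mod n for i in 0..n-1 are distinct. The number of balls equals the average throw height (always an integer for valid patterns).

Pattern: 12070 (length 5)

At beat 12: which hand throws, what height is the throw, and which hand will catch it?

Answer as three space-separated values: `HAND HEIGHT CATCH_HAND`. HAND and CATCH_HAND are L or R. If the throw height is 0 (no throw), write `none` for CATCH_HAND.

Answer: L 0 none

Derivation:
Beat 12: 12 mod 2 = 0, so hand = L
Throw height = pattern[12 mod 5] = pattern[2] = 0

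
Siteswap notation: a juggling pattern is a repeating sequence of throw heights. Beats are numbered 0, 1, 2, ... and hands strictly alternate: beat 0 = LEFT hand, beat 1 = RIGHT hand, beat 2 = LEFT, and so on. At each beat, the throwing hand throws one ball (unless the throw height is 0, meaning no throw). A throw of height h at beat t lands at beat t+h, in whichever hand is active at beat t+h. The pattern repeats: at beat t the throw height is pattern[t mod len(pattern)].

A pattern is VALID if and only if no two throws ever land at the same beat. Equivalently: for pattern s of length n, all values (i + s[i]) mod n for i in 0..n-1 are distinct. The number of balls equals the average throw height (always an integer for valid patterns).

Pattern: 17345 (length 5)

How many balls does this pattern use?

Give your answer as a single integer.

Answer: 4

Derivation:
Pattern = [1, 7, 3, 4, 5], length n = 5
  position 0: throw height = 1, running sum = 1
  position 1: throw height = 7, running sum = 8
  position 2: throw height = 3, running sum = 11
  position 3: throw height = 4, running sum = 15
  position 4: throw height = 5, running sum = 20
Total sum = 20; balls = sum / n = 20 / 5 = 4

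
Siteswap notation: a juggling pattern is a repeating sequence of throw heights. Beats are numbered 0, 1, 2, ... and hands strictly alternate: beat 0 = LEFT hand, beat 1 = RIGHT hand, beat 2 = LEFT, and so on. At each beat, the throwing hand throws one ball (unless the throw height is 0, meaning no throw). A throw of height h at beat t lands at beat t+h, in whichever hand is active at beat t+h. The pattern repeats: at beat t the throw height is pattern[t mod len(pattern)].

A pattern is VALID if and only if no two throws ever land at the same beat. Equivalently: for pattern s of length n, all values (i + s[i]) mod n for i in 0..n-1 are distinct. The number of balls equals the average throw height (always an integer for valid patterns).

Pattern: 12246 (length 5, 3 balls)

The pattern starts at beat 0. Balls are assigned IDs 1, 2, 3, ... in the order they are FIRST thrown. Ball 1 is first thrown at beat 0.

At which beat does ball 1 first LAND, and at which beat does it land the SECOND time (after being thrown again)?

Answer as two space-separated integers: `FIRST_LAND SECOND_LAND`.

Answer: 1 3

Derivation:
Beat 0 (L): throw ball1 h=1 -> lands@1:R; in-air after throw: [b1@1:R]
Beat 1 (R): throw ball1 h=2 -> lands@3:R; in-air after throw: [b1@3:R]
Beat 2 (L): throw ball2 h=2 -> lands@4:L; in-air after throw: [b1@3:R b2@4:L]
Beat 3 (R): throw ball1 h=4 -> lands@7:R; in-air after throw: [b2@4:L b1@7:R]
Ball 1: thrown@0 h=1 -> first land @1; rethrown@1 h=2 -> second land @3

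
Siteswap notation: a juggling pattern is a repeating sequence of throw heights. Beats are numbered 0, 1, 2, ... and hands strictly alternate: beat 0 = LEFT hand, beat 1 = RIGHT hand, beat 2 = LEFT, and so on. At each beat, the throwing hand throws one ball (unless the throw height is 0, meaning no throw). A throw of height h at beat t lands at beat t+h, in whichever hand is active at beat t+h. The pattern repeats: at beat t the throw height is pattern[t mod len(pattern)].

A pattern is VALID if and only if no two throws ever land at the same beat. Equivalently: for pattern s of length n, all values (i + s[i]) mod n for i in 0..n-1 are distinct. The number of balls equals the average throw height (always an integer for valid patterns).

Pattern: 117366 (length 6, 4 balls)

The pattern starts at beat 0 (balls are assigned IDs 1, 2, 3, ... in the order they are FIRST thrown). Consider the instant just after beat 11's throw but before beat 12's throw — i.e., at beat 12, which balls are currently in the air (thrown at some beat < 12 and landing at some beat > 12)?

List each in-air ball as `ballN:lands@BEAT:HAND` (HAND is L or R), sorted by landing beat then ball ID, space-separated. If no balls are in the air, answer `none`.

Answer: ball2:lands@15:R ball3:lands@16:L ball4:lands@17:R

Derivation:
Beat 0 (L): throw ball1 h=1 -> lands@1:R; in-air after throw: [b1@1:R]
Beat 1 (R): throw ball1 h=1 -> lands@2:L; in-air after throw: [b1@2:L]
Beat 2 (L): throw ball1 h=7 -> lands@9:R; in-air after throw: [b1@9:R]
Beat 3 (R): throw ball2 h=3 -> lands@6:L; in-air after throw: [b2@6:L b1@9:R]
Beat 4 (L): throw ball3 h=6 -> lands@10:L; in-air after throw: [b2@6:L b1@9:R b3@10:L]
Beat 5 (R): throw ball4 h=6 -> lands@11:R; in-air after throw: [b2@6:L b1@9:R b3@10:L b4@11:R]
Beat 6 (L): throw ball2 h=1 -> lands@7:R; in-air after throw: [b2@7:R b1@9:R b3@10:L b4@11:R]
Beat 7 (R): throw ball2 h=1 -> lands@8:L; in-air after throw: [b2@8:L b1@9:R b3@10:L b4@11:R]
Beat 8 (L): throw ball2 h=7 -> lands@15:R; in-air after throw: [b1@9:R b3@10:L b4@11:R b2@15:R]
Beat 9 (R): throw ball1 h=3 -> lands@12:L; in-air after throw: [b3@10:L b4@11:R b1@12:L b2@15:R]
Beat 10 (L): throw ball3 h=6 -> lands@16:L; in-air after throw: [b4@11:R b1@12:L b2@15:R b3@16:L]
Beat 11 (R): throw ball4 h=6 -> lands@17:R; in-air after throw: [b1@12:L b2@15:R b3@16:L b4@17:R]
Beat 12 (L): throw ball1 h=1 -> lands@13:R; in-air after throw: [b1@13:R b2@15:R b3@16:L b4@17:R]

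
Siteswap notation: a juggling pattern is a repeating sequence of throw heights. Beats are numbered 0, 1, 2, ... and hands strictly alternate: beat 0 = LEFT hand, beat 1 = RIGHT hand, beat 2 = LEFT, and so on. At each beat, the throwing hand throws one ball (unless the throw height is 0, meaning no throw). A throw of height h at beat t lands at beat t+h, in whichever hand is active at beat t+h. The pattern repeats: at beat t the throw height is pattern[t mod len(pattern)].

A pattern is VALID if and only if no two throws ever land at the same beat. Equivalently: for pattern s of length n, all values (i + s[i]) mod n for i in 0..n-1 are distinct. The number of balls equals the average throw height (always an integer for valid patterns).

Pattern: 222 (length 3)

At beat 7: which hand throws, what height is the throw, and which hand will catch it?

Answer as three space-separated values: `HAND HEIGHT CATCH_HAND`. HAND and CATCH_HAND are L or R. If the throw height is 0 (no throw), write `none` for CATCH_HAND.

Beat 7: 7 mod 2 = 1, so hand = R
Throw height = pattern[7 mod 3] = pattern[1] = 2
Lands at beat 7+2=9, 9 mod 2 = 1, so catch hand = R

Answer: R 2 R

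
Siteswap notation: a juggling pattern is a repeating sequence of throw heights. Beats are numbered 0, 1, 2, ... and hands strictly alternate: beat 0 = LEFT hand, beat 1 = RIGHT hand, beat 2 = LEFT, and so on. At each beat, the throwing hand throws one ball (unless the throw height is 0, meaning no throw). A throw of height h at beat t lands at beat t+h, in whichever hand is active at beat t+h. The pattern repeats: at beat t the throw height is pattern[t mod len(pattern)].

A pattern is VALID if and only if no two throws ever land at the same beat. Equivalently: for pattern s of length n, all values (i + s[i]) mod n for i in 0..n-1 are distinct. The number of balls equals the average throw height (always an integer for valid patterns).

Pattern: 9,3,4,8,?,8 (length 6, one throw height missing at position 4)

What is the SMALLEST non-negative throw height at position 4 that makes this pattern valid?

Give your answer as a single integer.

Answer: 4

Derivation:
i=0: (0 + 9) mod 6 = 3
i=1: (1 + 3) mod 6 = 4
i=2: (2 + 4) mod 6 = 0
i=3: (3 + 8) mod 6 = 5
i=4: s[i]=? (unknown)
i=5: (5 + 8) mod 6 = 1
Known residues: [0, 1, 3, 4, 5]; need a permutation of 0..5, so missing residue r = 2
Need (4 + s) mod 6 = 2; smallest s = (2 - 4) mod 6 = 4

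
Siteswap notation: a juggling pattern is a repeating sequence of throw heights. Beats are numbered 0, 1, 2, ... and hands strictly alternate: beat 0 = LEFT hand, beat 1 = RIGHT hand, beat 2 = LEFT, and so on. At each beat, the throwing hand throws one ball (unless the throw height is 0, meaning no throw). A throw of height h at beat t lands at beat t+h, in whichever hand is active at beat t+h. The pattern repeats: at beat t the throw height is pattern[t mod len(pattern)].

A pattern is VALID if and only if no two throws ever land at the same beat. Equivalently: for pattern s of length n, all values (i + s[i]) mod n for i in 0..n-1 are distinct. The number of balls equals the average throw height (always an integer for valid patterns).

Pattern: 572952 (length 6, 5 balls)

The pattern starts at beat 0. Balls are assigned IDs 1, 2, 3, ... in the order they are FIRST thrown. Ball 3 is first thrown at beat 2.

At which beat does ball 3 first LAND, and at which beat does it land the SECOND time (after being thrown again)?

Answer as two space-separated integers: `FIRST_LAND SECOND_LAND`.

Beat 0 (L): throw ball1 h=5 -> lands@5:R; in-air after throw: [b1@5:R]
Beat 1 (R): throw ball2 h=7 -> lands@8:L; in-air after throw: [b1@5:R b2@8:L]
Beat 2 (L): throw ball3 h=2 -> lands@4:L; in-air after throw: [b3@4:L b1@5:R b2@8:L]
Beat 3 (R): throw ball4 h=9 -> lands@12:L; in-air after throw: [b3@4:L b1@5:R b2@8:L b4@12:L]
Beat 4 (L): throw ball3 h=5 -> lands@9:R; in-air after throw: [b1@5:R b2@8:L b3@9:R b4@12:L]
Beat 5 (R): throw ball1 h=2 -> lands@7:R; in-air after throw: [b1@7:R b2@8:L b3@9:R b4@12:L]
Beat 6 (L): throw ball5 h=5 -> lands@11:R; in-air after throw: [b1@7:R b2@8:L b3@9:R b5@11:R b4@12:L]
Beat 7 (R): throw ball1 h=7 -> lands@14:L; in-air after throw: [b2@8:L b3@9:R b5@11:R b4@12:L b1@14:L]
Beat 8 (L): throw ball2 h=2 -> lands@10:L; in-air after throw: [b3@9:R b2@10:L b5@11:R b4@12:L b1@14:L]
Beat 9 (R): throw ball3 h=9 -> lands@18:L; in-air after throw: [b2@10:L b5@11:R b4@12:L b1@14:L b3@18:L]
Ball 3: thrown@2 h=2 -> first land @4; rethrown@4 h=5 -> second land @9

Answer: 4 9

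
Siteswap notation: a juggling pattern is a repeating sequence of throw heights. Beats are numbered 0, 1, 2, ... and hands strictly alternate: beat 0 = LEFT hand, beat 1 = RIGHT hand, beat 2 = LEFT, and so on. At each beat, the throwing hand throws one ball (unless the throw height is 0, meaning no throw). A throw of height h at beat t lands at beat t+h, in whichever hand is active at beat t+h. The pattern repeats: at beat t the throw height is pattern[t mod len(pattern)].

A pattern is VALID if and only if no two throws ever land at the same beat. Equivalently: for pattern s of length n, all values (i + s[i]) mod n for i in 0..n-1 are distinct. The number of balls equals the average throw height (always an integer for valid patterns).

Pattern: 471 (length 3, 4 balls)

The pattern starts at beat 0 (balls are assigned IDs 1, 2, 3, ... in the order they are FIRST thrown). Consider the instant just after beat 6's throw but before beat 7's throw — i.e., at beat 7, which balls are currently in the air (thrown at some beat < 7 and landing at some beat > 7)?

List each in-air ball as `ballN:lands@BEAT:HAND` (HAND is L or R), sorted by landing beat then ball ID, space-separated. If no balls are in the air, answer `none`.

Beat 0 (L): throw ball1 h=4 -> lands@4:L; in-air after throw: [b1@4:L]
Beat 1 (R): throw ball2 h=7 -> lands@8:L; in-air after throw: [b1@4:L b2@8:L]
Beat 2 (L): throw ball3 h=1 -> lands@3:R; in-air after throw: [b3@3:R b1@4:L b2@8:L]
Beat 3 (R): throw ball3 h=4 -> lands@7:R; in-air after throw: [b1@4:L b3@7:R b2@8:L]
Beat 4 (L): throw ball1 h=7 -> lands@11:R; in-air after throw: [b3@7:R b2@8:L b1@11:R]
Beat 5 (R): throw ball4 h=1 -> lands@6:L; in-air after throw: [b4@6:L b3@7:R b2@8:L b1@11:R]
Beat 6 (L): throw ball4 h=4 -> lands@10:L; in-air after throw: [b3@7:R b2@8:L b4@10:L b1@11:R]
Beat 7 (R): throw ball3 h=7 -> lands@14:L; in-air after throw: [b2@8:L b4@10:L b1@11:R b3@14:L]

Answer: ball2:lands@8:L ball4:lands@10:L ball1:lands@11:R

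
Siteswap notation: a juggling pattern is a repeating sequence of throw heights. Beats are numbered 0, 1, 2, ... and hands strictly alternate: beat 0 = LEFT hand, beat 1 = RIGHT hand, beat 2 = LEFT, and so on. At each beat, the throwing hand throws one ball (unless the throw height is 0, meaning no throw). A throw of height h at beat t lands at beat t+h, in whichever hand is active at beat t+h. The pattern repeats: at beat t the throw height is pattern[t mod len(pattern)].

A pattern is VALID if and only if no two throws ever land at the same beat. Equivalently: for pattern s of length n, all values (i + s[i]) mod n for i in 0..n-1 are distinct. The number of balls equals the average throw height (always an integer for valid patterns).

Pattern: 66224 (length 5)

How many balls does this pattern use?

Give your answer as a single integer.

Answer: 4

Derivation:
Pattern = [6, 6, 2, 2, 4], length n = 5
  position 0: throw height = 6, running sum = 6
  position 1: throw height = 6, running sum = 12
  position 2: throw height = 2, running sum = 14
  position 3: throw height = 2, running sum = 16
  position 4: throw height = 4, running sum = 20
Total sum = 20; balls = sum / n = 20 / 5 = 4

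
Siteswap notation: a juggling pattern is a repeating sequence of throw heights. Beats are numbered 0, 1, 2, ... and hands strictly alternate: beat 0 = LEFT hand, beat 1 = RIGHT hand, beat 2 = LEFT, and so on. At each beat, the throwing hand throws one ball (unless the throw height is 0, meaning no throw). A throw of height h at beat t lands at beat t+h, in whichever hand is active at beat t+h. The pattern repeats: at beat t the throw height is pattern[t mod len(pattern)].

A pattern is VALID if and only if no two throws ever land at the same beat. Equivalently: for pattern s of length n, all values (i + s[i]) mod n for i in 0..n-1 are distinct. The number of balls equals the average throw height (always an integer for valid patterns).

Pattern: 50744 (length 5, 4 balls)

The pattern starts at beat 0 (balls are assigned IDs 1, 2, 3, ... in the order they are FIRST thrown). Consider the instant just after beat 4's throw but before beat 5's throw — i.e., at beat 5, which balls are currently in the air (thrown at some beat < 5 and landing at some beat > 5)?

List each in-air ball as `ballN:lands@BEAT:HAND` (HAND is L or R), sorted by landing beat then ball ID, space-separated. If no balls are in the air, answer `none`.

Answer: ball3:lands@7:R ball4:lands@8:L ball2:lands@9:R

Derivation:
Beat 0 (L): throw ball1 h=5 -> lands@5:R; in-air after throw: [b1@5:R]
Beat 2 (L): throw ball2 h=7 -> lands@9:R; in-air after throw: [b1@5:R b2@9:R]
Beat 3 (R): throw ball3 h=4 -> lands@7:R; in-air after throw: [b1@5:R b3@7:R b2@9:R]
Beat 4 (L): throw ball4 h=4 -> lands@8:L; in-air after throw: [b1@5:R b3@7:R b4@8:L b2@9:R]
Beat 5 (R): throw ball1 h=5 -> lands@10:L; in-air after throw: [b3@7:R b4@8:L b2@9:R b1@10:L]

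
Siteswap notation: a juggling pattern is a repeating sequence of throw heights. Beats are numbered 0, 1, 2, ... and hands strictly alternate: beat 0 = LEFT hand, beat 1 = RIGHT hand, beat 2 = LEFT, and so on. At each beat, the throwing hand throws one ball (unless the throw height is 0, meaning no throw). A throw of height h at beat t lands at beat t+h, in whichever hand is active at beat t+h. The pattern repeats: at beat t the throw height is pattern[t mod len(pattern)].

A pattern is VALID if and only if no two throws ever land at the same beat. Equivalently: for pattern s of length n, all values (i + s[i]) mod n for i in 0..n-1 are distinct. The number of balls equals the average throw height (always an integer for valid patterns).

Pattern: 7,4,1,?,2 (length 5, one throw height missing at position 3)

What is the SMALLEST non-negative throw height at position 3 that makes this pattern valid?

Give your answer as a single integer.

Answer: 1

Derivation:
i=0: (0 + 7) mod 5 = 2
i=1: (1 + 4) mod 5 = 0
i=2: (2 + 1) mod 5 = 3
i=3: s[i]=? (unknown)
i=4: (4 + 2) mod 5 = 1
Known residues: [0, 1, 2, 3]; need a permutation of 0..4, so missing residue r = 4
Need (3 + s) mod 5 = 4; smallest s = (4 - 3) mod 5 = 1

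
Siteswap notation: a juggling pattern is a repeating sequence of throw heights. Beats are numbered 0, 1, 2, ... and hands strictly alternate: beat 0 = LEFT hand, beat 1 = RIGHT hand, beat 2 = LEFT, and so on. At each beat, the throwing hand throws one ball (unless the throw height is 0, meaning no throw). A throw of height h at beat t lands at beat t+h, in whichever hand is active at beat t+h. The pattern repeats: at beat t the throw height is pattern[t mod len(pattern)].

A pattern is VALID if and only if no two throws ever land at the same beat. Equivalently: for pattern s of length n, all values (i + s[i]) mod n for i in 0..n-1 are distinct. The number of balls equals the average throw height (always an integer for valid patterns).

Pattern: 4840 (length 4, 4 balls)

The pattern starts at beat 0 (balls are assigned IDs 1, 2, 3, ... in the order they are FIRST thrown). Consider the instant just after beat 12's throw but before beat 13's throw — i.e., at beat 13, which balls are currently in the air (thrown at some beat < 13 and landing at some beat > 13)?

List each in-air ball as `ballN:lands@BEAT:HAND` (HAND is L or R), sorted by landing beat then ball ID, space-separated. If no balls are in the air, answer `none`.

Beat 0 (L): throw ball1 h=4 -> lands@4:L; in-air after throw: [b1@4:L]
Beat 1 (R): throw ball2 h=8 -> lands@9:R; in-air after throw: [b1@4:L b2@9:R]
Beat 2 (L): throw ball3 h=4 -> lands@6:L; in-air after throw: [b1@4:L b3@6:L b2@9:R]
Beat 4 (L): throw ball1 h=4 -> lands@8:L; in-air after throw: [b3@6:L b1@8:L b2@9:R]
Beat 5 (R): throw ball4 h=8 -> lands@13:R; in-air after throw: [b3@6:L b1@8:L b2@9:R b4@13:R]
Beat 6 (L): throw ball3 h=4 -> lands@10:L; in-air after throw: [b1@8:L b2@9:R b3@10:L b4@13:R]
Beat 8 (L): throw ball1 h=4 -> lands@12:L; in-air after throw: [b2@9:R b3@10:L b1@12:L b4@13:R]
Beat 9 (R): throw ball2 h=8 -> lands@17:R; in-air after throw: [b3@10:L b1@12:L b4@13:R b2@17:R]
Beat 10 (L): throw ball3 h=4 -> lands@14:L; in-air after throw: [b1@12:L b4@13:R b3@14:L b2@17:R]
Beat 12 (L): throw ball1 h=4 -> lands@16:L; in-air after throw: [b4@13:R b3@14:L b1@16:L b2@17:R]
Beat 13 (R): throw ball4 h=8 -> lands@21:R; in-air after throw: [b3@14:L b1@16:L b2@17:R b4@21:R]

Answer: ball3:lands@14:L ball1:lands@16:L ball2:lands@17:R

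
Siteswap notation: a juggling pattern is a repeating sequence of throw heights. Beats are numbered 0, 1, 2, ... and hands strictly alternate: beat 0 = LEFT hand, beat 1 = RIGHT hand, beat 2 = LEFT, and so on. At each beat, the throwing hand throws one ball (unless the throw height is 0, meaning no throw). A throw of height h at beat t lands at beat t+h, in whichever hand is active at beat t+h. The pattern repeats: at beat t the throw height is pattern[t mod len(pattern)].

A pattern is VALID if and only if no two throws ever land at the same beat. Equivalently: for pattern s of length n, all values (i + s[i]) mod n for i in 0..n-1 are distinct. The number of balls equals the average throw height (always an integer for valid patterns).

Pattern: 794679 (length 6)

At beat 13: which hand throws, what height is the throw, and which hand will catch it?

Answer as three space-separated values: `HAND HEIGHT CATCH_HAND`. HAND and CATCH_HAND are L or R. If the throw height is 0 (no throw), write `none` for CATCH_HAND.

Answer: R 9 L

Derivation:
Beat 13: 13 mod 2 = 1, so hand = R
Throw height = pattern[13 mod 6] = pattern[1] = 9
Lands at beat 13+9=22, 22 mod 2 = 0, so catch hand = L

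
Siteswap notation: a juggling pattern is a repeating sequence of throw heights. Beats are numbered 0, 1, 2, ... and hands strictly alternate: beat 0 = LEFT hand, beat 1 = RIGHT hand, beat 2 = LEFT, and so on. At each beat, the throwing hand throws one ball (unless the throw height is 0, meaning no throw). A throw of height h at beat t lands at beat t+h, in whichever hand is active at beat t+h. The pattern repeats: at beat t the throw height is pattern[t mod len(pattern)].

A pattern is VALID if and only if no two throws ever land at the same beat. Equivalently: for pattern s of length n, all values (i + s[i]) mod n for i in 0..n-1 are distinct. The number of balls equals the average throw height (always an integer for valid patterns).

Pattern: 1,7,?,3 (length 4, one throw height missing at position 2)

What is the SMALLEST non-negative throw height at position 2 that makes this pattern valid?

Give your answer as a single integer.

i=0: (0 + 1) mod 4 = 1
i=1: (1 + 7) mod 4 = 0
i=2: s[i]=? (unknown)
i=3: (3 + 3) mod 4 = 2
Known residues: [0, 1, 2]; need a permutation of 0..3, so missing residue r = 3
Need (2 + s) mod 4 = 3; smallest s = (3 - 2) mod 4 = 1

Answer: 1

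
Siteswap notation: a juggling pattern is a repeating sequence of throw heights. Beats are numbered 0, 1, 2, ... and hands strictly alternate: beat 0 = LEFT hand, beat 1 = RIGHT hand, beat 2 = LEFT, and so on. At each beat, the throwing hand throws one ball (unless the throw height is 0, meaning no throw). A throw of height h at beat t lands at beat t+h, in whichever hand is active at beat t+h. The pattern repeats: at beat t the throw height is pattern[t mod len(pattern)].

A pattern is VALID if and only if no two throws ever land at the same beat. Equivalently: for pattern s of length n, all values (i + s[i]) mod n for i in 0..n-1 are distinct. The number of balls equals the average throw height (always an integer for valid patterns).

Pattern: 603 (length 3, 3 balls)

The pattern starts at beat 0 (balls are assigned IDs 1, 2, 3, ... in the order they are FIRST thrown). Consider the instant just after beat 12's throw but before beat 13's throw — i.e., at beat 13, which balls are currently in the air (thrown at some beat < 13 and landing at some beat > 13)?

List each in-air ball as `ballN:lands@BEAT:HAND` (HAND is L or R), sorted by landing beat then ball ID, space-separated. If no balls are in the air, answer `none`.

Answer: ball2:lands@14:L ball3:lands@15:R ball1:lands@18:L

Derivation:
Beat 0 (L): throw ball1 h=6 -> lands@6:L; in-air after throw: [b1@6:L]
Beat 2 (L): throw ball2 h=3 -> lands@5:R; in-air after throw: [b2@5:R b1@6:L]
Beat 3 (R): throw ball3 h=6 -> lands@9:R; in-air after throw: [b2@5:R b1@6:L b3@9:R]
Beat 5 (R): throw ball2 h=3 -> lands@8:L; in-air after throw: [b1@6:L b2@8:L b3@9:R]
Beat 6 (L): throw ball1 h=6 -> lands@12:L; in-air after throw: [b2@8:L b3@9:R b1@12:L]
Beat 8 (L): throw ball2 h=3 -> lands@11:R; in-air after throw: [b3@9:R b2@11:R b1@12:L]
Beat 9 (R): throw ball3 h=6 -> lands@15:R; in-air after throw: [b2@11:R b1@12:L b3@15:R]
Beat 11 (R): throw ball2 h=3 -> lands@14:L; in-air after throw: [b1@12:L b2@14:L b3@15:R]
Beat 12 (L): throw ball1 h=6 -> lands@18:L; in-air after throw: [b2@14:L b3@15:R b1@18:L]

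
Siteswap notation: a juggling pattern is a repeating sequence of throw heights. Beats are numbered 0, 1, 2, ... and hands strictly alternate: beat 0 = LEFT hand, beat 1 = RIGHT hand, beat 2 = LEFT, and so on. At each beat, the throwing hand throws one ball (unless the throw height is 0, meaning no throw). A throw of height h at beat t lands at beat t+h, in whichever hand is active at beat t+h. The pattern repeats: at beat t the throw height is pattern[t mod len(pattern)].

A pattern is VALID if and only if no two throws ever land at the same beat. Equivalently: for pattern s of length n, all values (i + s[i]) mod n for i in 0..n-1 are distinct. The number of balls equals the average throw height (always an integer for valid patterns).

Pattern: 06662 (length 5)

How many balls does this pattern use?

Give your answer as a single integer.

Answer: 4

Derivation:
Pattern = [0, 6, 6, 6, 2], length n = 5
  position 0: throw height = 0, running sum = 0
  position 1: throw height = 6, running sum = 6
  position 2: throw height = 6, running sum = 12
  position 3: throw height = 6, running sum = 18
  position 4: throw height = 2, running sum = 20
Total sum = 20; balls = sum / n = 20 / 5 = 4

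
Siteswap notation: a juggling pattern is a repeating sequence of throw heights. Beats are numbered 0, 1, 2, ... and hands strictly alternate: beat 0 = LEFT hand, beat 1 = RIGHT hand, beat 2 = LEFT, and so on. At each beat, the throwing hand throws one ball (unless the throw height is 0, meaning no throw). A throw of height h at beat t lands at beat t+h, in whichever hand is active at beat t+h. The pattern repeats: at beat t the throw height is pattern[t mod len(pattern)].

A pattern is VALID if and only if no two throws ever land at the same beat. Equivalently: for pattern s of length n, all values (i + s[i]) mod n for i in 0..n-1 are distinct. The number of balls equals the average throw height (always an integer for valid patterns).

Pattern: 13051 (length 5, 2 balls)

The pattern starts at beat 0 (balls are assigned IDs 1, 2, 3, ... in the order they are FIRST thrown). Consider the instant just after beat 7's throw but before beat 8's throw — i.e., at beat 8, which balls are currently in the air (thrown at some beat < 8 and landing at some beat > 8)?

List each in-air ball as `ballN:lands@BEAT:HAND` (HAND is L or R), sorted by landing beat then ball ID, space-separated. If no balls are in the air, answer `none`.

Answer: ball1:lands@9:R

Derivation:
Beat 0 (L): throw ball1 h=1 -> lands@1:R; in-air after throw: [b1@1:R]
Beat 1 (R): throw ball1 h=3 -> lands@4:L; in-air after throw: [b1@4:L]
Beat 3 (R): throw ball2 h=5 -> lands@8:L; in-air after throw: [b1@4:L b2@8:L]
Beat 4 (L): throw ball1 h=1 -> lands@5:R; in-air after throw: [b1@5:R b2@8:L]
Beat 5 (R): throw ball1 h=1 -> lands@6:L; in-air after throw: [b1@6:L b2@8:L]
Beat 6 (L): throw ball1 h=3 -> lands@9:R; in-air after throw: [b2@8:L b1@9:R]
Beat 8 (L): throw ball2 h=5 -> lands@13:R; in-air after throw: [b1@9:R b2@13:R]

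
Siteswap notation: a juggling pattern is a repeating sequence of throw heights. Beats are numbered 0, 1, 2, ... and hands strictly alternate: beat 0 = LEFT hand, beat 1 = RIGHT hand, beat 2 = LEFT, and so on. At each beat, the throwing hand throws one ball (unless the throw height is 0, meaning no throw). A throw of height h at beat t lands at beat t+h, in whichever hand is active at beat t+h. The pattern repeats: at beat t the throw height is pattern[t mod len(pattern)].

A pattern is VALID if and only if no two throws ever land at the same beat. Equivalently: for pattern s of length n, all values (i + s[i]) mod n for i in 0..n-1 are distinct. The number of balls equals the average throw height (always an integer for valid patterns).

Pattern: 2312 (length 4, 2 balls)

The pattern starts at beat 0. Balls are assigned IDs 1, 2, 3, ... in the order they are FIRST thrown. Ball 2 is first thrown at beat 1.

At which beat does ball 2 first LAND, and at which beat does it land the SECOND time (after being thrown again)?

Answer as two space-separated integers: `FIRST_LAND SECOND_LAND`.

Beat 0 (L): throw ball1 h=2 -> lands@2:L; in-air after throw: [b1@2:L]
Beat 1 (R): throw ball2 h=3 -> lands@4:L; in-air after throw: [b1@2:L b2@4:L]
Beat 2 (L): throw ball1 h=1 -> lands@3:R; in-air after throw: [b1@3:R b2@4:L]
Beat 3 (R): throw ball1 h=2 -> lands@5:R; in-air after throw: [b2@4:L b1@5:R]
Beat 4 (L): throw ball2 h=2 -> lands@6:L; in-air after throw: [b1@5:R b2@6:L]
Beat 5 (R): throw ball1 h=3 -> lands@8:L; in-air after throw: [b2@6:L b1@8:L]
Beat 6 (L): throw ball2 h=1 -> lands@7:R; in-air after throw: [b2@7:R b1@8:L]
Ball 2: thrown@1 h=3 -> first land @4; rethrown@4 h=2 -> second land @6

Answer: 4 6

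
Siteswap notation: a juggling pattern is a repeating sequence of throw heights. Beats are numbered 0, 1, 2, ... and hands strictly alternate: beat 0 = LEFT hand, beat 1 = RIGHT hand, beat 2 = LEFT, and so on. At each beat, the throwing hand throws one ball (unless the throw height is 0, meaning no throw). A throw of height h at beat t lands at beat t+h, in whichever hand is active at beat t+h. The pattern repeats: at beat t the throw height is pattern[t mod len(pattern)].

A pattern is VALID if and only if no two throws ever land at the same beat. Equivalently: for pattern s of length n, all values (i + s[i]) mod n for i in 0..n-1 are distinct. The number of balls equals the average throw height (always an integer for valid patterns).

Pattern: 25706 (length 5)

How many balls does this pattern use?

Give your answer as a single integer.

Pattern = [2, 5, 7, 0, 6], length n = 5
  position 0: throw height = 2, running sum = 2
  position 1: throw height = 5, running sum = 7
  position 2: throw height = 7, running sum = 14
  position 3: throw height = 0, running sum = 14
  position 4: throw height = 6, running sum = 20
Total sum = 20; balls = sum / n = 20 / 5 = 4

Answer: 4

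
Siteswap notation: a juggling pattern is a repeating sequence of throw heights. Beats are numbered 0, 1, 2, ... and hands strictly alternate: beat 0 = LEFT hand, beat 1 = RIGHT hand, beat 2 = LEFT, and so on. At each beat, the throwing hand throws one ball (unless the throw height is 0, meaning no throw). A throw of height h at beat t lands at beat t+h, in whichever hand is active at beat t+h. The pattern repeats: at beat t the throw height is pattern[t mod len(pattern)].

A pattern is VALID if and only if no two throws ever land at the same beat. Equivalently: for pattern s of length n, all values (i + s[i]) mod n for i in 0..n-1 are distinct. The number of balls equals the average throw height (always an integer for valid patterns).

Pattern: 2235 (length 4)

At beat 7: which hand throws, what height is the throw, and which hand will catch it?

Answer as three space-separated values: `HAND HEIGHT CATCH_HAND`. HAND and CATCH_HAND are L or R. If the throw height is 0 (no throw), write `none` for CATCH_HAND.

Answer: R 5 L

Derivation:
Beat 7: 7 mod 2 = 1, so hand = R
Throw height = pattern[7 mod 4] = pattern[3] = 5
Lands at beat 7+5=12, 12 mod 2 = 0, so catch hand = L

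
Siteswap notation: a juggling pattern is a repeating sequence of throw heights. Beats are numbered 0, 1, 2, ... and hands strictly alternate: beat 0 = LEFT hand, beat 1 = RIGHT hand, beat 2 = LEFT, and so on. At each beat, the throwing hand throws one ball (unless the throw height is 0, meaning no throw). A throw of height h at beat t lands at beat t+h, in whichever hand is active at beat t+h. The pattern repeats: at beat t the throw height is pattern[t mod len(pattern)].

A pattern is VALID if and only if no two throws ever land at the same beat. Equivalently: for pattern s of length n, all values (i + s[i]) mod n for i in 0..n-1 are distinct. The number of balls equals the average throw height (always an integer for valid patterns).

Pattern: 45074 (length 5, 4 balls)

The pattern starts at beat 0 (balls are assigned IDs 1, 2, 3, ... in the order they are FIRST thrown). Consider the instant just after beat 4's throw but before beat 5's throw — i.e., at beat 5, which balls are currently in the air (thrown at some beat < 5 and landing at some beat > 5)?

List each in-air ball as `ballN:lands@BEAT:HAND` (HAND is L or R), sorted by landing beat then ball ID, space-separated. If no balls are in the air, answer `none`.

Beat 0 (L): throw ball1 h=4 -> lands@4:L; in-air after throw: [b1@4:L]
Beat 1 (R): throw ball2 h=5 -> lands@6:L; in-air after throw: [b1@4:L b2@6:L]
Beat 3 (R): throw ball3 h=7 -> lands@10:L; in-air after throw: [b1@4:L b2@6:L b3@10:L]
Beat 4 (L): throw ball1 h=4 -> lands@8:L; in-air after throw: [b2@6:L b1@8:L b3@10:L]
Beat 5 (R): throw ball4 h=4 -> lands@9:R; in-air after throw: [b2@6:L b1@8:L b4@9:R b3@10:L]

Answer: ball2:lands@6:L ball1:lands@8:L ball3:lands@10:L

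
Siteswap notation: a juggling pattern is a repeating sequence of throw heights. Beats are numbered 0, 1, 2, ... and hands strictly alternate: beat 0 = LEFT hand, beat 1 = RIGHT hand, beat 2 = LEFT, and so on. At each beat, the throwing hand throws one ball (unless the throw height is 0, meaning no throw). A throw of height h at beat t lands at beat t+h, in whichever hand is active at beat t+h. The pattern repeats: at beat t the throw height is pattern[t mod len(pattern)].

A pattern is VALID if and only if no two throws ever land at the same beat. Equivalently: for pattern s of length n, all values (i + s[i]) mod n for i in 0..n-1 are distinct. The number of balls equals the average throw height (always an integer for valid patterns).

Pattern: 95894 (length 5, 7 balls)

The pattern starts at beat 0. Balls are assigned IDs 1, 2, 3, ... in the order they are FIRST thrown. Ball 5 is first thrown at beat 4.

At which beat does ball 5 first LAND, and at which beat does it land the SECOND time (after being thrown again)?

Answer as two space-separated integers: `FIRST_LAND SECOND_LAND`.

Answer: 8 17

Derivation:
Beat 0 (L): throw ball1 h=9 -> lands@9:R; in-air after throw: [b1@9:R]
Beat 1 (R): throw ball2 h=5 -> lands@6:L; in-air after throw: [b2@6:L b1@9:R]
Beat 2 (L): throw ball3 h=8 -> lands@10:L; in-air after throw: [b2@6:L b1@9:R b3@10:L]
Beat 3 (R): throw ball4 h=9 -> lands@12:L; in-air after throw: [b2@6:L b1@9:R b3@10:L b4@12:L]
Beat 4 (L): throw ball5 h=4 -> lands@8:L; in-air after throw: [b2@6:L b5@8:L b1@9:R b3@10:L b4@12:L]
Beat 5 (R): throw ball6 h=9 -> lands@14:L; in-air after throw: [b2@6:L b5@8:L b1@9:R b3@10:L b4@12:L b6@14:L]
Beat 6 (L): throw ball2 h=5 -> lands@11:R; in-air after throw: [b5@8:L b1@9:R b3@10:L b2@11:R b4@12:L b6@14:L]
Beat 7 (R): throw ball7 h=8 -> lands@15:R; in-air after throw: [b5@8:L b1@9:R b3@10:L b2@11:R b4@12:L b6@14:L b7@15:R]
Beat 8 (L): throw ball5 h=9 -> lands@17:R; in-air after throw: [b1@9:R b3@10:L b2@11:R b4@12:L b6@14:L b7@15:R b5@17:R]
Beat 9 (R): throw ball1 h=4 -> lands@13:R; in-air after throw: [b3@10:L b2@11:R b4@12:L b1@13:R b6@14:L b7@15:R b5@17:R]
Beat 10 (L): throw ball3 h=9 -> lands@19:R; in-air after throw: [b2@11:R b4@12:L b1@13:R b6@14:L b7@15:R b5@17:R b3@19:R]
Beat 11 (R): throw ball2 h=5 -> lands@16:L; in-air after throw: [b4@12:L b1@13:R b6@14:L b7@15:R b2@16:L b5@17:R b3@19:R]
Beat 12 (L): throw ball4 h=8 -> lands@20:L; in-air after throw: [b1@13:R b6@14:L b7@15:R b2@16:L b5@17:R b3@19:R b4@20:L]
Beat 13 (R): throw ball1 h=9 -> lands@22:L; in-air after throw: [b6@14:L b7@15:R b2@16:L b5@17:R b3@19:R b4@20:L b1@22:L]
Beat 14 (L): throw ball6 h=4 -> lands@18:L; in-air after throw: [b7@15:R b2@16:L b5@17:R b6@18:L b3@19:R b4@20:L b1@22:L]
Ball 5: thrown@4 h=4 -> first land @8; rethrown@8 h=9 -> second land @17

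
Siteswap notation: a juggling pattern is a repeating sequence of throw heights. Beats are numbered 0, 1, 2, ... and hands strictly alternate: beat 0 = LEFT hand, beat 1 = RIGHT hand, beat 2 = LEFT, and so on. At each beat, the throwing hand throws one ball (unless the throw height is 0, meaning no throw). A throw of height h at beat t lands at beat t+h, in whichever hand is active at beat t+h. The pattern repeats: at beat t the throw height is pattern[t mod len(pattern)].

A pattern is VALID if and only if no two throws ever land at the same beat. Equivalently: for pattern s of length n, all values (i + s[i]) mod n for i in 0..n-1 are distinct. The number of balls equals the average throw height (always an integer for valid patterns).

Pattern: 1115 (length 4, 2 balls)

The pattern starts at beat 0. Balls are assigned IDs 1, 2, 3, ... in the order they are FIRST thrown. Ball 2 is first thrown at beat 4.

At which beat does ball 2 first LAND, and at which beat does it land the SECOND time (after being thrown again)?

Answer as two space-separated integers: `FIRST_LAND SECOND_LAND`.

Answer: 5 6

Derivation:
Beat 0 (L): throw ball1 h=1 -> lands@1:R; in-air after throw: [b1@1:R]
Beat 1 (R): throw ball1 h=1 -> lands@2:L; in-air after throw: [b1@2:L]
Beat 2 (L): throw ball1 h=1 -> lands@3:R; in-air after throw: [b1@3:R]
Beat 3 (R): throw ball1 h=5 -> lands@8:L; in-air after throw: [b1@8:L]
Beat 4 (L): throw ball2 h=1 -> lands@5:R; in-air after throw: [b2@5:R b1@8:L]
Beat 5 (R): throw ball2 h=1 -> lands@6:L; in-air after throw: [b2@6:L b1@8:L]
Beat 6 (L): throw ball2 h=1 -> lands@7:R; in-air after throw: [b2@7:R b1@8:L]
Ball 2: thrown@4 h=1 -> first land @5; rethrown@5 h=1 -> second land @6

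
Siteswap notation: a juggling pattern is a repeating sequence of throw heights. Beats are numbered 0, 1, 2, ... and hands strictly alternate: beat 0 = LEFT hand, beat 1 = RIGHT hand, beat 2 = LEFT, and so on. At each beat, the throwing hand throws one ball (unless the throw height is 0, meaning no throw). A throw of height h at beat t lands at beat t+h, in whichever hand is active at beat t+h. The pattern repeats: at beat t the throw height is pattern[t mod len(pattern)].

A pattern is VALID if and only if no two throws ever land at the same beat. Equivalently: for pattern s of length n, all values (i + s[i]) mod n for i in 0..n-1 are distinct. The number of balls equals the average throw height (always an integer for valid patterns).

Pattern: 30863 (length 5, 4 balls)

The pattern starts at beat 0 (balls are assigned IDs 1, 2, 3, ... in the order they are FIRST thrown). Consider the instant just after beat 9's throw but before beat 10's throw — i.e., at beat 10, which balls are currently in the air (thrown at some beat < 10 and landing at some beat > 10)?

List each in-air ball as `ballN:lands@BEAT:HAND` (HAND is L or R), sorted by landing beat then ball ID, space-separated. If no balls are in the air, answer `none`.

Answer: ball1:lands@12:L ball4:lands@14:L ball3:lands@15:R

Derivation:
Beat 0 (L): throw ball1 h=3 -> lands@3:R; in-air after throw: [b1@3:R]
Beat 2 (L): throw ball2 h=8 -> lands@10:L; in-air after throw: [b1@3:R b2@10:L]
Beat 3 (R): throw ball1 h=6 -> lands@9:R; in-air after throw: [b1@9:R b2@10:L]
Beat 4 (L): throw ball3 h=3 -> lands@7:R; in-air after throw: [b3@7:R b1@9:R b2@10:L]
Beat 5 (R): throw ball4 h=3 -> lands@8:L; in-air after throw: [b3@7:R b4@8:L b1@9:R b2@10:L]
Beat 7 (R): throw ball3 h=8 -> lands@15:R; in-air after throw: [b4@8:L b1@9:R b2@10:L b3@15:R]
Beat 8 (L): throw ball4 h=6 -> lands@14:L; in-air after throw: [b1@9:R b2@10:L b4@14:L b3@15:R]
Beat 9 (R): throw ball1 h=3 -> lands@12:L; in-air after throw: [b2@10:L b1@12:L b4@14:L b3@15:R]
Beat 10 (L): throw ball2 h=3 -> lands@13:R; in-air after throw: [b1@12:L b2@13:R b4@14:L b3@15:R]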